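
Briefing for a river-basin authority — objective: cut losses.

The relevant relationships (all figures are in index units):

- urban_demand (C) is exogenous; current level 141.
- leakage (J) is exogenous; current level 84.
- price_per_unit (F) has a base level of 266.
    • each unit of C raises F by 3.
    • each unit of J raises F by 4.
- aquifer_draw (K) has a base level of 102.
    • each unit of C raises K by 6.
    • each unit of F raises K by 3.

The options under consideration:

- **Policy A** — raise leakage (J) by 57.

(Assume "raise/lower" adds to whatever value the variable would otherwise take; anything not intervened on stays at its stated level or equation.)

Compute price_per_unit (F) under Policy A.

Policy A (J + 57):
  C = 141
  J = 84 + 57 = 141
  F = 266 + 3·141 + 4·141 = 1253

1253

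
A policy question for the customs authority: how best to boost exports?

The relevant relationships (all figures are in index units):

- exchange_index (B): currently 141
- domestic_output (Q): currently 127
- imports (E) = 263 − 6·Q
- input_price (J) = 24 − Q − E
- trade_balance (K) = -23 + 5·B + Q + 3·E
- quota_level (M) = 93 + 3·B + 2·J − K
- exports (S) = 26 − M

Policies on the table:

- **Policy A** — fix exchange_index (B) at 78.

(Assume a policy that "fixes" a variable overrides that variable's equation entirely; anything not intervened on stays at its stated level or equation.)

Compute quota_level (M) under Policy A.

2122

Policy A (B := 78):
  B = 78
  Q = 127
  E = 263 − 6·127 = -499
  J = 24 − 127 − (-499) = 396
  K = -23 + 5·78 + 127 + 3·(-499) = -1003
  M = 93 + 3·78 + 2·396 − (-1003) = 2122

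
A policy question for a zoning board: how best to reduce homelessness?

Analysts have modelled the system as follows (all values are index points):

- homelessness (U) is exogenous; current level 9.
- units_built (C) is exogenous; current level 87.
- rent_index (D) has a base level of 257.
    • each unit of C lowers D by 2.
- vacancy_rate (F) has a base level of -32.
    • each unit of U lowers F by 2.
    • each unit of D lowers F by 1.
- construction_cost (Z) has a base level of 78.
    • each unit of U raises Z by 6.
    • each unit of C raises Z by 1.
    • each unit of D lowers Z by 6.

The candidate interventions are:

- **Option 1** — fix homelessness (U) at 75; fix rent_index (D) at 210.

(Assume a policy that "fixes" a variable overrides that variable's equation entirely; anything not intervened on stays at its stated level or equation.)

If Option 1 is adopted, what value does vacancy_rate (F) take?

Option 1 (U := 75, D := 210):
  U = 75
  C = 87
  D = 210
  F = -32 − 2·75 − 210 = -392

-392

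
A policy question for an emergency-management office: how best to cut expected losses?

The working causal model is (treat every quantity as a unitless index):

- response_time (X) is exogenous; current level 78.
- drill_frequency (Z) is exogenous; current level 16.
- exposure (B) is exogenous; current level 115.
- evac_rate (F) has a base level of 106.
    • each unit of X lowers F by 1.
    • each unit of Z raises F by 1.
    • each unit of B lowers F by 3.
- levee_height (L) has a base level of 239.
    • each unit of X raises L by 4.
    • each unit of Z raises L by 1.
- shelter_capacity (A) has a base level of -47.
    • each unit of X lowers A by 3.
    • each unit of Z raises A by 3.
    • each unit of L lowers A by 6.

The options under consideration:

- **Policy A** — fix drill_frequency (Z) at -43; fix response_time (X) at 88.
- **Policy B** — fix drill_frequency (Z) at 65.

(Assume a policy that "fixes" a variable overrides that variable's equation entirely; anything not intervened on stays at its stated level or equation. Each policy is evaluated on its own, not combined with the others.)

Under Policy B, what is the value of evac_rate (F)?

Policy B (Z := 65):
  X = 78
  Z = 65
  B = 115
  F = 106 − 78 + 65 − 3·115 = -252

-252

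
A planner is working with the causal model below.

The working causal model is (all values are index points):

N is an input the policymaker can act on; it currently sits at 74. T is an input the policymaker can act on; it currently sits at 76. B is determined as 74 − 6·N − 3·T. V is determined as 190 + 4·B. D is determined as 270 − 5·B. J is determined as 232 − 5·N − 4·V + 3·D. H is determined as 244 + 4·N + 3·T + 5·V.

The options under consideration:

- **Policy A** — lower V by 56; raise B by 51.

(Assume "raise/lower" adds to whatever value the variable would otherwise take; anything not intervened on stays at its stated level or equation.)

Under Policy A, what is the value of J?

Policy A (V − 56, B + 51):
  N = 74
  T = 76
  B = 74 − 6·74 − 3·76 (+51 from intervention) = -547
  V = 190 + 4·(-547) (−56 from intervention) = -2054
  D = 270 − 5·(-547) = 3005
  J = 232 − 5·74 − 4·(-2054) + 3·3005 = 17093

17093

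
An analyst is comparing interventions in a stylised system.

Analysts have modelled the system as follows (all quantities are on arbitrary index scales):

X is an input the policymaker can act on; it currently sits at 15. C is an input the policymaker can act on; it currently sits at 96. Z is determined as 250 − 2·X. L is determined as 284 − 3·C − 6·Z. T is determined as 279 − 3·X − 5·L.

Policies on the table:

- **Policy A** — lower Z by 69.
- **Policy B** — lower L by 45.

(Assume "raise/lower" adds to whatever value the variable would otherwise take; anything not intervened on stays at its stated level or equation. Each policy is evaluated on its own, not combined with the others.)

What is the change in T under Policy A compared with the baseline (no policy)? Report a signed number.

-2070

Baseline:
  X = 15
  C = 96
  Z = 250 − 2·15 = 220
  L = 284 − 3·96 − 6·220 = -1324
  T = 279 − 3·15 − 5·(-1324) = 6854
Policy A (Z − 69):
  X = 15
  C = 96
  Z = 250 − 2·15 (−69 from intervention) = 151
  L = 284 − 3·96 − 6·151 = -910
  T = 279 − 3·15 − 5·(-910) = 4784
Change in T: 4784 − 6854 = -2070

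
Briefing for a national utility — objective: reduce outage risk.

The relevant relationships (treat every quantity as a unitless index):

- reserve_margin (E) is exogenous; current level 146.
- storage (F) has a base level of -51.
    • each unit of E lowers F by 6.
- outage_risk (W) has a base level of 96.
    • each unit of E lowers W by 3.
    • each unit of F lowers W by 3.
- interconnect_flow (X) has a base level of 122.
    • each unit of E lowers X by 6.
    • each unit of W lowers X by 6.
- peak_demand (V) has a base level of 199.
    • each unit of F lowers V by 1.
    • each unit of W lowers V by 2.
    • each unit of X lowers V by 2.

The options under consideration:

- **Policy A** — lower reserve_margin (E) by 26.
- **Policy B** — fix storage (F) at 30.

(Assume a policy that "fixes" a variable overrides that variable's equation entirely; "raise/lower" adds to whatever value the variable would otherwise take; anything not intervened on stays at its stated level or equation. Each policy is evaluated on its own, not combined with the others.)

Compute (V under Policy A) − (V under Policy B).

Policy A (E − 26):
  E = 146 − 26 = 120
  F = -51 − 6·120 = -771
  W = 96 − 3·120 − 3·(-771) = 2049
  X = 122 − 6·120 − 6·2049 = -12892
  V = 199 − (-771) − 2·2049 − 2·(-12892) = 22656
Policy B (F := 30):
  E = 146
  F = 30
  W = 96 − 3·146 − 3·30 = -432
  X = 122 − 6·146 − 6·(-432) = 1838
  V = 199 − 30 − 2·(-432) − 2·1838 = -2643
V: 22656 − (-2643) = 25299

25299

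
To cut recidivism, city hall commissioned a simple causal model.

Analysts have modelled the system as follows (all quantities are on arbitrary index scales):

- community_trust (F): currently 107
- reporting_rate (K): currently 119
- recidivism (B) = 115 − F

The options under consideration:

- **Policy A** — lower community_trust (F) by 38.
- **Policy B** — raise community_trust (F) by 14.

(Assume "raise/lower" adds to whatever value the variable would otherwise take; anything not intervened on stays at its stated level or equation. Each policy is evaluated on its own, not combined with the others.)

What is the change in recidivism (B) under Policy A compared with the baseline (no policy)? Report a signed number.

38

Baseline:
  F = 107
  B = 115 − 107 = 8
Policy A (F − 38):
  F = 107 − 38 = 69
  B = 115 − 69 = 46
Change in B: 46 − 8 = 38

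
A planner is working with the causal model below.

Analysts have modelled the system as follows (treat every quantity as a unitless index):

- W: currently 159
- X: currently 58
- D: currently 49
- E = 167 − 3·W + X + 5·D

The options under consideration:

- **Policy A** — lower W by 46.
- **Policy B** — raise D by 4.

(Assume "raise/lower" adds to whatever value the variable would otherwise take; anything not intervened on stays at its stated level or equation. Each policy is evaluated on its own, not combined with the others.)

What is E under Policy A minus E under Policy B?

118

Policy A (W − 46):
  W = 159 − 46 = 113
  X = 58
  D = 49
  E = 167 − 3·113 + 58 + 5·49 = 131
Policy B (D + 4):
  W = 159
  X = 58
  D = 49 + 4 = 53
  E = 167 − 3·159 + 58 + 5·53 = 13
E: 131 − 13 = 118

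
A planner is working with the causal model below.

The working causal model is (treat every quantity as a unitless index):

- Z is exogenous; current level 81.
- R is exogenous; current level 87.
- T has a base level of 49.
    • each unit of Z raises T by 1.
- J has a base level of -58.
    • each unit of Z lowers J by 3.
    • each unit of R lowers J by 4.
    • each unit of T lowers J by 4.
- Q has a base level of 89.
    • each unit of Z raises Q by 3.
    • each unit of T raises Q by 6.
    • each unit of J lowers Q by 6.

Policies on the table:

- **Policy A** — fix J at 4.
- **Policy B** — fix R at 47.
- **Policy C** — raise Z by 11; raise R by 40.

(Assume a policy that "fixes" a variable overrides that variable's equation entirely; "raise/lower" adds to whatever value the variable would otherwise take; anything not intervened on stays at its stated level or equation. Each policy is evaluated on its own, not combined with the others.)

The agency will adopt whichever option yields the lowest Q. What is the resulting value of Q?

1088

Policy A (J := 4):
  Z = 81
  R = 87
  T = 49 + 81 = 130
  J = 4
  Q = 89 + 3·81 + 6·130 − 6·4 = 1088
Policy B (R := 47):
  Z = 81
  R = 47
  T = 49 + 81 = 130
  J = -58 − 3·81 − 4·47 − 4·130 = -1009
  Q = 89 + 3·81 + 6·130 − 6·(-1009) = 7166
Policy C (Z + 11, R + 40):
  Z = 81 + 11 = 92
  R = 87 + 40 = 127
  T = 49 + 92 = 141
  J = -58 − 3·92 − 4·127 − 4·141 = -1406
  Q = 89 + 3·92 + 6·141 − 6·(-1406) = 9647
Comparing — Policy A: Q=1088, Policy B: Q=7166, Policy C: Q=9647. Lowest is 1088 (Policy A).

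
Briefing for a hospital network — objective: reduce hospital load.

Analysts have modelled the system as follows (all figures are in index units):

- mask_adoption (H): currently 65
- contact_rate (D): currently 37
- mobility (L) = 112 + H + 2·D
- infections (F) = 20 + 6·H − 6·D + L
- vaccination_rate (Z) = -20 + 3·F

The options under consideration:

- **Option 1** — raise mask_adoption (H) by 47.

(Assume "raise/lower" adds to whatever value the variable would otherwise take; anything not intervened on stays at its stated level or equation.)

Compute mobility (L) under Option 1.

298

Option 1 (H + 47):
  H = 65 + 47 = 112
  D = 37
  L = 112 + 112 + 2·37 = 298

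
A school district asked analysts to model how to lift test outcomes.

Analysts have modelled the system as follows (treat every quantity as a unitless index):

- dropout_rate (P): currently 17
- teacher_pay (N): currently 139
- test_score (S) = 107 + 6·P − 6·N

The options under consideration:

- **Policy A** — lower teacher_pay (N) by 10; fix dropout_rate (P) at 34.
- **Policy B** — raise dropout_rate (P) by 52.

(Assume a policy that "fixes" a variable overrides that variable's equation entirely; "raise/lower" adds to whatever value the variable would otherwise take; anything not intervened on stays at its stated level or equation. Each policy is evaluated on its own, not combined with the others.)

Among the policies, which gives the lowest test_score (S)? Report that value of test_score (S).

-463

Policy A (N − 10, P := 34):
  P = 34
  N = 139 − 10 = 129
  S = 107 + 6·34 − 6·129 = -463
Policy B (P + 52):
  P = 17 + 52 = 69
  N = 139
  S = 107 + 6·69 − 6·139 = -313
Comparing — Policy A: S=-463, Policy B: S=-313. Lowest is -463 (Policy A).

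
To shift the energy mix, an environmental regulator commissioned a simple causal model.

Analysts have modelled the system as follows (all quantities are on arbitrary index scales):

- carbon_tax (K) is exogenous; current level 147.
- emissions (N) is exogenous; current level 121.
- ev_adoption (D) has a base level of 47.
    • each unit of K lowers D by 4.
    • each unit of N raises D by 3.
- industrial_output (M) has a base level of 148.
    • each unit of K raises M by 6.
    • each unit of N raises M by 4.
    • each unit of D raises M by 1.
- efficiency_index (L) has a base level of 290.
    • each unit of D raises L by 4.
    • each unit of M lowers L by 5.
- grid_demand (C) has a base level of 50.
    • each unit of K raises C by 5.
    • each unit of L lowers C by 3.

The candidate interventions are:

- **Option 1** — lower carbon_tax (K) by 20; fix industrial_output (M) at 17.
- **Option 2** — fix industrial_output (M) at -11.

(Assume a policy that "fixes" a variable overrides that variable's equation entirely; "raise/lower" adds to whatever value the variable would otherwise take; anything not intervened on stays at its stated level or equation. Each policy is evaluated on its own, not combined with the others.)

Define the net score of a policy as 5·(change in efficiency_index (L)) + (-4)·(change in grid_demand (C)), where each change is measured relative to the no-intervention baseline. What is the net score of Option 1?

Baseline:
  K = 147
  N = 121
  D = 47 − 4·147 + 3·121 = -178
  M = 148 + 6·147 + 4·121 + (-178) = 1336
  L = 290 + 4·(-178) − 5·1336 = -7102
  C = 50 + 5·147 − 3·(-7102) = 22091
Option 1 (K − 20, M := 17):
  K = 147 − 20 = 127
  N = 121
  D = 47 − 4·127 + 3·121 = -98
  M = 17
  L = 290 + 4·(-98) − 5·17 = -187
  C = 50 + 5·127 − 3·(-187) = 1246
ΔL = -187 − (-7102) = 6915; ΔC = 1246 − 22091 = -20845
Score = 5·6915 + (-4)·(-20845) = 117955

117955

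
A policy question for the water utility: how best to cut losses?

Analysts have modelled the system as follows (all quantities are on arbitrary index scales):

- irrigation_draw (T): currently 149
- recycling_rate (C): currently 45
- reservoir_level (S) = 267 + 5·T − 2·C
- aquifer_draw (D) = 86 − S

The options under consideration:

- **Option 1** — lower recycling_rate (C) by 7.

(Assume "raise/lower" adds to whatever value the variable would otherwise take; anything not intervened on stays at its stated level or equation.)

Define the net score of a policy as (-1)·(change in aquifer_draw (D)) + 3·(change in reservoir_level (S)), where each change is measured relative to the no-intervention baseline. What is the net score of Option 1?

56

Baseline:
  T = 149
  C = 45
  S = 267 + 5·149 − 2·45 = 922
  D = 86 − 922 = -836
Option 1 (C − 7):
  T = 149
  C = 45 − 7 = 38
  S = 267 + 5·149 − 2·38 = 936
  D = 86 − 936 = -850
ΔD = -850 − (-836) = -14; ΔS = 936 − 922 = 14
Score = (-1)·(-14) + 3·14 = 56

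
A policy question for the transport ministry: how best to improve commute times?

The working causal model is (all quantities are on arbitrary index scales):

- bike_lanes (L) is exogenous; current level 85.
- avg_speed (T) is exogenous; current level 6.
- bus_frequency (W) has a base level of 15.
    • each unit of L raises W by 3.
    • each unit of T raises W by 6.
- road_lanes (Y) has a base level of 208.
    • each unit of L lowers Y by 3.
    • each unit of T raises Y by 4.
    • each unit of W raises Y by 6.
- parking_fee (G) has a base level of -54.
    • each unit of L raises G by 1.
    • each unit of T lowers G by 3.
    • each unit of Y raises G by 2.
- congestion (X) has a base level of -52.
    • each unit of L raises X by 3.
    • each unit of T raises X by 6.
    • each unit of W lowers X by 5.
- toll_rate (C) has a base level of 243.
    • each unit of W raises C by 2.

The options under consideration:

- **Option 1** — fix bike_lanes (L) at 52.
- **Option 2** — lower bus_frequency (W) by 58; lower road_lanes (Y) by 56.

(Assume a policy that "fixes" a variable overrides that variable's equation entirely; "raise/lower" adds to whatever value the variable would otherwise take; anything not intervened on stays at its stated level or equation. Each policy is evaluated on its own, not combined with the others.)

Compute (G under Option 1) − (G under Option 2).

Option 1 (L := 52):
  L = 52
  T = 6
  W = 15 + 3·52 + 6·6 = 207
  Y = 208 − 3·52 + 4·6 + 6·207 = 1318
  G = -54 + 52 − 3·6 + 2·1318 = 2616
Option 2 (W − 58, Y − 56):
  L = 85
  T = 6
  W = 15 + 3·85 + 6·6 (−58 from intervention) = 248
  Y = 208 − 3·85 + 4·6 + 6·248 (−56 from intervention) = 1409
  G = -54 + 85 − 3·6 + 2·1409 = 2831
G: 2616 − 2831 = -215

-215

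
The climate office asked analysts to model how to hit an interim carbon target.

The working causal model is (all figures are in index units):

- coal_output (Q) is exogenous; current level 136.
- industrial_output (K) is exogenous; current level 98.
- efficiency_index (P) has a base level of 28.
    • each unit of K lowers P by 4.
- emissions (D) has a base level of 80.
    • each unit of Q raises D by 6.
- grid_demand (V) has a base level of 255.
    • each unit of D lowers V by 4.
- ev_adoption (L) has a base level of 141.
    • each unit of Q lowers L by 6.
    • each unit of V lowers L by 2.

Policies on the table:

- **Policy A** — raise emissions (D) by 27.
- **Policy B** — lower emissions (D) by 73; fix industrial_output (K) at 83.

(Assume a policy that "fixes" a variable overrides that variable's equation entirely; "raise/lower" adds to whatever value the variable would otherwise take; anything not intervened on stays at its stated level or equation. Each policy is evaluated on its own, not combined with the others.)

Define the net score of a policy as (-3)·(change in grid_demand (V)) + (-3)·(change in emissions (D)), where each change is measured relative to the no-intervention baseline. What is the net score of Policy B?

-657

Baseline:
  Q = 136
  D = 80 + 6·136 = 896
  V = 255 − 4·896 = -3329
Policy B (D − 73, K := 83):
  Q = 136
  D = 80 + 6·136 (−73 from intervention) = 823
  V = 255 − 4·823 = -3037
ΔV = -3037 − (-3329) = 292; ΔD = 823 − 896 = -73
Score = (-3)·292 + (-3)·(-73) = -657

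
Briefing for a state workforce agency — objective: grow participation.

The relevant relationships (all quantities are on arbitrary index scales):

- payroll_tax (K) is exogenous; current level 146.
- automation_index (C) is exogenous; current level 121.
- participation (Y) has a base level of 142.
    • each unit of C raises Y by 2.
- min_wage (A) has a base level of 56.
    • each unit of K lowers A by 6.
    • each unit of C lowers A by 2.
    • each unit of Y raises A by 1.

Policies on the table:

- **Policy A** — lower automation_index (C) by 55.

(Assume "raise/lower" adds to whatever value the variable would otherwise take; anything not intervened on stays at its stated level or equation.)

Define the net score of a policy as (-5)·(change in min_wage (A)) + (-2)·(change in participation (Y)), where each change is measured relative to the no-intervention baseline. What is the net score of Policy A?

220

Baseline:
  K = 146
  C = 121
  Y = 142 + 2·121 = 384
  A = 56 − 6·146 − 2·121 + 384 = -678
Policy A (C − 55):
  K = 146
  C = 121 − 55 = 66
  Y = 142 + 2·66 = 274
  A = 56 − 6·146 − 2·66 + 274 = -678
ΔA = -678 − (-678) = 0; ΔY = 274 − 384 = -110
Score = (-5)·0 + (-2)·(-110) = 220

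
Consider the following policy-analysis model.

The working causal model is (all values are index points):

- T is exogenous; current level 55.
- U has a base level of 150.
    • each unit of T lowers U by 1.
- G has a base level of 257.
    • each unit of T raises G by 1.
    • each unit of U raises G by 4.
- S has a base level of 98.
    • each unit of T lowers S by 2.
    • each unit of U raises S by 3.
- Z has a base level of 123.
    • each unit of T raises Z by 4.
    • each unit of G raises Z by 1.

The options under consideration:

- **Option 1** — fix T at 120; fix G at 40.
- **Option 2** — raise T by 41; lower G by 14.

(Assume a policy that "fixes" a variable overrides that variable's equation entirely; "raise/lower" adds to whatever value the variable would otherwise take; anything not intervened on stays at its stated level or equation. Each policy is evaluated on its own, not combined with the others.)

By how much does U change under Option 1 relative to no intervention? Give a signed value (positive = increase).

Baseline:
  T = 55
  U = 150 − 55 = 95
Option 1 (T := 120, G := 40):
  T = 120
  U = 150 − 120 = 30
Change in U: 30 − 95 = -65

-65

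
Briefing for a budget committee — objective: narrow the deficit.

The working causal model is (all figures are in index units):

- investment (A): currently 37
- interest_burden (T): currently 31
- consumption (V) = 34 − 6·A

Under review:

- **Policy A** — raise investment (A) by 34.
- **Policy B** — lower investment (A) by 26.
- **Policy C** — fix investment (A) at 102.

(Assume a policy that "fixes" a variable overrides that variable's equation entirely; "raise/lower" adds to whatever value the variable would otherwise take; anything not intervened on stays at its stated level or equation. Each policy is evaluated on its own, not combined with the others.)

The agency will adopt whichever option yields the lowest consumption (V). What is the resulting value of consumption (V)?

-578

Policy A (A + 34):
  A = 37 + 34 = 71
  V = 34 − 6·71 = -392
Policy B (A − 26):
  A = 37 − 26 = 11
  V = 34 − 6·11 = -32
Policy C (A := 102):
  A = 102
  V = 34 − 6·102 = -578
Comparing — Policy A: V=-392, Policy B: V=-32, Policy C: V=-578. Lowest is -578 (Policy C).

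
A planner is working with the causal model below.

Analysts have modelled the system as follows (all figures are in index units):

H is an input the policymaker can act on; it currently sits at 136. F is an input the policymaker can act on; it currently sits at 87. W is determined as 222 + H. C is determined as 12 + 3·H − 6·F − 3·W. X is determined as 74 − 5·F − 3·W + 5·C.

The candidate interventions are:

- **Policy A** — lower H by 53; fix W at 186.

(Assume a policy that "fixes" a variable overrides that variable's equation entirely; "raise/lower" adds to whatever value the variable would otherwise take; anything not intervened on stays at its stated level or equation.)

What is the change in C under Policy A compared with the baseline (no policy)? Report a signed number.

357

Baseline:
  H = 136
  F = 87
  W = 222 + 136 = 358
  C = 12 + 3·136 − 6·87 − 3·358 = -1176
Policy A (H − 53, W := 186):
  H = 136 − 53 = 83
  F = 87
  W = 186
  C = 12 + 3·83 − 6·87 − 3·186 = -819
Change in C: -819 − (-1176) = 357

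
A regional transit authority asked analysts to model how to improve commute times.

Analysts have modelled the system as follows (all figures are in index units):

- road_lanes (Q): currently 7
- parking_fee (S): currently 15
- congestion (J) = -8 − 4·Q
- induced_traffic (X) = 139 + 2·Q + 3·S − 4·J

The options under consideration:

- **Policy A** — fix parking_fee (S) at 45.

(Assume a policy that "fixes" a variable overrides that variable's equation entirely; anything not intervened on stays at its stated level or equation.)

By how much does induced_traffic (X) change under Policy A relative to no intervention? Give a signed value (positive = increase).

90

Baseline:
  Q = 7
  S = 15
  J = -8 − 4·7 = -36
  X = 139 + 2·7 + 3·15 − 4·(-36) = 342
Policy A (S := 45):
  Q = 7
  S = 45
  J = -8 − 4·7 = -36
  X = 139 + 2·7 + 3·45 − 4·(-36) = 432
Change in X: 432 − 342 = 90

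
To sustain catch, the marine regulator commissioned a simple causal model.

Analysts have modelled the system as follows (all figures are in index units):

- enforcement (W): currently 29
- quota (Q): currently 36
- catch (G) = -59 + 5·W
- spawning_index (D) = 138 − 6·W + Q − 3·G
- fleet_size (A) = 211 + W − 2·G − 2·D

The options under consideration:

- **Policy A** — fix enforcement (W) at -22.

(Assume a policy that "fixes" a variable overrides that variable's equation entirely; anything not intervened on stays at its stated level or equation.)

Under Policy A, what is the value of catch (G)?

Policy A (W := -22):
  W = -22
  G = -59 + 5·(-22) = -169

-169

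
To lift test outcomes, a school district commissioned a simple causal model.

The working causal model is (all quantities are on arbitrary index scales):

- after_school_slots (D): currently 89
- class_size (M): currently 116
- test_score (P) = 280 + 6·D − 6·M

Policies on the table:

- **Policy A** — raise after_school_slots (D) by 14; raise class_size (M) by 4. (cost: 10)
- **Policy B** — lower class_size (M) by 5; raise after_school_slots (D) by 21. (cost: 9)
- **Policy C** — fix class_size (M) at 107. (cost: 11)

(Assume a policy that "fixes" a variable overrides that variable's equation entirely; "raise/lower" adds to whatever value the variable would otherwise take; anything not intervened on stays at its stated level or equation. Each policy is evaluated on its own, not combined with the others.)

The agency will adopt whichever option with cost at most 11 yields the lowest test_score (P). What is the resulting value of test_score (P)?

172

Policy A (D + 14, M + 4):
  D = 89 + 14 = 103
  M = 116 + 4 = 120
  P = 280 + 6·103 − 6·120 = 178
Policy B (M − 5, D + 21):
  D = 89 + 21 = 110
  M = 116 − 5 = 111
  P = 280 + 6·110 − 6·111 = 274
Policy C (M := 107):
  D = 89
  M = 107
  P = 280 + 6·89 − 6·107 = 172
Comparing — Policy A: P=178, Policy B: P=274, Policy C: P=172. Lowest is 172 (Policy C).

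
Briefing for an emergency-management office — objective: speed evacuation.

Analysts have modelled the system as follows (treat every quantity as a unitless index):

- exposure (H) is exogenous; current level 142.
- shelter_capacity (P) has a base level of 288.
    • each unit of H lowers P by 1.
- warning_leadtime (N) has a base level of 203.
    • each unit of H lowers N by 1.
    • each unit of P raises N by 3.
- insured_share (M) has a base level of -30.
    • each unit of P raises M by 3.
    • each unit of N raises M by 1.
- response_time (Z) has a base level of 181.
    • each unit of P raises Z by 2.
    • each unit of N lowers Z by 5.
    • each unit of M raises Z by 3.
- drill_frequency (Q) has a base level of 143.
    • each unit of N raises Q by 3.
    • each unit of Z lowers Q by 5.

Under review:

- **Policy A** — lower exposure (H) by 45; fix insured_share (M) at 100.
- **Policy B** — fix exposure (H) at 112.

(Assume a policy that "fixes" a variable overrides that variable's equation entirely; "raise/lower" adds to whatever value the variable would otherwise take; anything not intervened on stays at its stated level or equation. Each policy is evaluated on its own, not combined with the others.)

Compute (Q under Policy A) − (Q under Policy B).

16785

Policy A (H − 45, M := 100):
  H = 142 − 45 = 97
  P = 288 − 97 = 191
  N = 203 − 97 + 3·191 = 679
  M = 100
  Z = 181 + 2·191 − 5·679 + 3·100 = -2532
  Q = 143 + 3·679 − 5·(-2532) = 14840
Policy B (H := 112):
  H = 112
  P = 288 − 112 = 176
  N = 203 − 112 + 3·176 = 619
  M = -30 + 3·176 + 619 = 1117
  Z = 181 + 2·176 − 5·619 + 3·1117 = 789
  Q = 143 + 3·619 − 5·789 = -1945
Q: 14840 − (-1945) = 16785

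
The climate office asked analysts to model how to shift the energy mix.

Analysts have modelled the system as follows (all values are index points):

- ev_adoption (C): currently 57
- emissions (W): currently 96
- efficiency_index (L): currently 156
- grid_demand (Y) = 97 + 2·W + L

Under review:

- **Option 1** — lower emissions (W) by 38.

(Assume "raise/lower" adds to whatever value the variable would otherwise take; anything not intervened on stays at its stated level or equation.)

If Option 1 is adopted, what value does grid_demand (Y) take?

369

Option 1 (W − 38):
  W = 96 − 38 = 58
  L = 156
  Y = 97 + 2·58 + 156 = 369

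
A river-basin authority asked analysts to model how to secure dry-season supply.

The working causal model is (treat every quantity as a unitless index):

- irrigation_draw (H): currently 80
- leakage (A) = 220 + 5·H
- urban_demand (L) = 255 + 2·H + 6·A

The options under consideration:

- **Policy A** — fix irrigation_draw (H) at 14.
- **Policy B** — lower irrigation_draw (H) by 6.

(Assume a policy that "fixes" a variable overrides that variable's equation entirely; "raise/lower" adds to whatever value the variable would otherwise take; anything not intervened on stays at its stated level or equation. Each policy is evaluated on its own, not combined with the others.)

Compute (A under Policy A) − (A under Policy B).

-300

Policy A (H := 14):
  H = 14
  A = 220 + 5·14 = 290
Policy B (H − 6):
  H = 80 − 6 = 74
  A = 220 + 5·74 = 590
A: 290 − 590 = -300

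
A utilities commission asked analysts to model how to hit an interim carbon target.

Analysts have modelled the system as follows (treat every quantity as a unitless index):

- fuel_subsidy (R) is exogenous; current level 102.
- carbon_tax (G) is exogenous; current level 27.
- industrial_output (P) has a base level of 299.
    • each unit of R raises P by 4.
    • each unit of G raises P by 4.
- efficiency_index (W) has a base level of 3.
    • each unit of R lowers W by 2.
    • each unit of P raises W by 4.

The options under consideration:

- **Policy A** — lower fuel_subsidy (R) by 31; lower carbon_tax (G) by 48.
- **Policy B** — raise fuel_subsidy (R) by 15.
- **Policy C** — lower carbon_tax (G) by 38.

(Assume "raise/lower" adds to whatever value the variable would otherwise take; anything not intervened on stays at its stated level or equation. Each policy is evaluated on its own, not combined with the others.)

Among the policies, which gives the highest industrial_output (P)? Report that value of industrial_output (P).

Policy A (R − 31, G − 48):
  R = 102 − 31 = 71
  G = 27 − 48 = -21
  P = 299 + 4·71 + 4·(-21) = 499
Policy B (R + 15):
  R = 102 + 15 = 117
  G = 27
  P = 299 + 4·117 + 4·27 = 875
Policy C (G − 38):
  R = 102
  G = 27 − 38 = -11
  P = 299 + 4·102 + 4·(-11) = 663
Comparing — Policy A: P=499, Policy B: P=875, Policy C: P=663. Highest is 875 (Policy B).

875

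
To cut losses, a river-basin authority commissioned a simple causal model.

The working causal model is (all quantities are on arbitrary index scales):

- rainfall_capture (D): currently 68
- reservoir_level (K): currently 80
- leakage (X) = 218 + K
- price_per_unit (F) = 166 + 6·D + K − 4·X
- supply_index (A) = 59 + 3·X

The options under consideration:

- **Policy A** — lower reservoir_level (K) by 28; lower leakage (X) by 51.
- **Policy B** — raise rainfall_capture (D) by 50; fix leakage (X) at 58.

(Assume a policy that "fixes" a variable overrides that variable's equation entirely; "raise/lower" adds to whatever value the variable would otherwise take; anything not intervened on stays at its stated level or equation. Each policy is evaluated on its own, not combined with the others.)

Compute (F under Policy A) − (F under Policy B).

Policy A (K − 28, X − 51):
  D = 68
  K = 80 − 28 = 52
  X = 218 + 52 (−51 from intervention) = 219
  F = 166 + 6·68 + 52 − 4·219 = -250
Policy B (D + 50, X := 58):
  D = 68 + 50 = 118
  K = 80
  X = 58
  F = 166 + 6·118 + 80 − 4·58 = 722
F: -250 − 722 = -972

-972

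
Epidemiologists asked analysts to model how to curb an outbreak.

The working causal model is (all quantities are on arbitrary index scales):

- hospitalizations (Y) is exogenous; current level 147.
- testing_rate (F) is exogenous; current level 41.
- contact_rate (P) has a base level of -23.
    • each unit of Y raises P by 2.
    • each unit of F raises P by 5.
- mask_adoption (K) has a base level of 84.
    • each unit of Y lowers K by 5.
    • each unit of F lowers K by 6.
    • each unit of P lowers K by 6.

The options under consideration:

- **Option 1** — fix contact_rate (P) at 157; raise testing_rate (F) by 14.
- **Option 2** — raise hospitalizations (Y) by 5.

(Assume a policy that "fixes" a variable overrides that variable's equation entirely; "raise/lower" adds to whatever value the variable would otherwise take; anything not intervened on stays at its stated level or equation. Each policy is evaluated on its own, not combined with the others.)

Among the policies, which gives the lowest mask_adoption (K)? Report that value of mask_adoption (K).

Option 1 (P := 157, F + 14):
  Y = 147
  F = 41 + 14 = 55
  P = 157
  K = 84 − 5·147 − 6·55 − 6·157 = -1923
Option 2 (Y + 5):
  Y = 147 + 5 = 152
  F = 41
  P = -23 + 2·152 + 5·41 = 486
  K = 84 − 5·152 − 6·41 − 6·486 = -3838
Comparing — Option 1: K=-1923, Option 2: K=-3838. Lowest is -3838 (Option 2).

-3838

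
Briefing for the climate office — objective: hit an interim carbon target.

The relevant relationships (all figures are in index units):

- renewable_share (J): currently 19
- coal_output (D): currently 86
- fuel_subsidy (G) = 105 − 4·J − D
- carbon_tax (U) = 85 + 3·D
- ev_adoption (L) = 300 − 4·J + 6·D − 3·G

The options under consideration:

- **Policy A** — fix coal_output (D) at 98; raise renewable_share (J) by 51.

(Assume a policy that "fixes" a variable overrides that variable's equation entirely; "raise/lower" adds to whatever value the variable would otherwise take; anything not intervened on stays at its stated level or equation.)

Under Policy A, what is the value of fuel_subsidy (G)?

Policy A (D := 98, J + 51):
  J = 19 + 51 = 70
  D = 98
  G = 105 − 4·70 − 98 = -273

-273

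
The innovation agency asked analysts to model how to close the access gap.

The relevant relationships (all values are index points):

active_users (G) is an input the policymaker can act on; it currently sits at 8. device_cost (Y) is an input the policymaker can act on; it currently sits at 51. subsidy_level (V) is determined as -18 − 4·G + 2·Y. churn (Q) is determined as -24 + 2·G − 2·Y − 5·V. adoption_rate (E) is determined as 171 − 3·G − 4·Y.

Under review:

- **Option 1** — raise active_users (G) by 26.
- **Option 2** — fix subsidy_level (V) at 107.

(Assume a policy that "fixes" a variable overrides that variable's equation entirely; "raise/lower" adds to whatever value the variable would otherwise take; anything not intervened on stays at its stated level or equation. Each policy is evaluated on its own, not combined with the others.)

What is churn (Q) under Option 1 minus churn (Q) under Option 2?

Option 1 (G + 26):
  G = 8 + 26 = 34
  Y = 51
  V = -18 − 4·34 + 2·51 = -52
  Q = -24 + 2·34 − 2·51 − 5·(-52) = 202
Option 2 (V := 107):
  G = 8
  Y = 51
  V = 107
  Q = -24 + 2·8 − 2·51 − 5·107 = -645
Q: 202 − (-645) = 847

847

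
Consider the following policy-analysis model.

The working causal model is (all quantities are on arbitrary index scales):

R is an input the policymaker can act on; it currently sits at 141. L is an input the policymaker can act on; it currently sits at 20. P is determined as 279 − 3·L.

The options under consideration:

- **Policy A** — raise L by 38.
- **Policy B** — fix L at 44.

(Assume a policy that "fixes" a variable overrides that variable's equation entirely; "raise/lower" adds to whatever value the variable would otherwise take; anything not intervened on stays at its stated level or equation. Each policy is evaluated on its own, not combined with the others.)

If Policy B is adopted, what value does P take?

147

Policy B (L := 44):
  L = 44
  P = 279 − 3·44 = 147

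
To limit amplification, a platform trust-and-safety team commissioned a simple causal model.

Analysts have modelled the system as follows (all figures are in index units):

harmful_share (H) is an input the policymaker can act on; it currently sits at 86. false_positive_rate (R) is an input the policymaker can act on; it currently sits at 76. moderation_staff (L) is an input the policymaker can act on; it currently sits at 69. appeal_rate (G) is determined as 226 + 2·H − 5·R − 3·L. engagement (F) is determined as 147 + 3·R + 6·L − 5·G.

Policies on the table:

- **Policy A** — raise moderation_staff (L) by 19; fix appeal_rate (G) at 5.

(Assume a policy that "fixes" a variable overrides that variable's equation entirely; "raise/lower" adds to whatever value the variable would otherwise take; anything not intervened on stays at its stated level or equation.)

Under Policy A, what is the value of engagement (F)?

Policy A (L + 19, G := 5):
  H = 86
  R = 76
  L = 69 + 19 = 88
  G = 5
  F = 147 + 3·76 + 6·88 − 5·5 = 878

878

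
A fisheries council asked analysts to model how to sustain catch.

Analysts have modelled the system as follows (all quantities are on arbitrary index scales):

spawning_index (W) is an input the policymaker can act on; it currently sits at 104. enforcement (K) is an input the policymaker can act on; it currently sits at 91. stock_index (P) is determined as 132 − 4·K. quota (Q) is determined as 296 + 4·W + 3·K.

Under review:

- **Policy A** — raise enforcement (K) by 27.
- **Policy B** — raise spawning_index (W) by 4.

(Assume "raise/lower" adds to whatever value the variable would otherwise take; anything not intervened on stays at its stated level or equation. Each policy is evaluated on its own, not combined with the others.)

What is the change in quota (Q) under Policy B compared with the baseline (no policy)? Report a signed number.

Baseline:
  W = 104
  K = 91
  Q = 296 + 4·104 + 3·91 = 985
Policy B (W + 4):
  W = 104 + 4 = 108
  K = 91
  Q = 296 + 4·108 + 3·91 = 1001
Change in Q: 1001 − 985 = 16

16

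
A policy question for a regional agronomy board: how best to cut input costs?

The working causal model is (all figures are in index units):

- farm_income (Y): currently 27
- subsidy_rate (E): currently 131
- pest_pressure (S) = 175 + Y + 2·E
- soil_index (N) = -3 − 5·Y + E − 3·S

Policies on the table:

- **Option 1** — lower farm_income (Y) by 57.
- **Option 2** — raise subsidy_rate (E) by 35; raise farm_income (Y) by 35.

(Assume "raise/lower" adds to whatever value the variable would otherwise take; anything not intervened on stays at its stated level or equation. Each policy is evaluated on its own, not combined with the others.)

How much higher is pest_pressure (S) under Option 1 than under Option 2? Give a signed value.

Option 1 (Y − 57):
  Y = 27 − 57 = -30
  E = 131
  S = 175 + (-30) + 2·131 = 407
Option 2 (E + 35, Y + 35):
  Y = 27 + 35 = 62
  E = 131 + 35 = 166
  S = 175 + 62 + 2·166 = 569
S: 407 − 569 = -162

-162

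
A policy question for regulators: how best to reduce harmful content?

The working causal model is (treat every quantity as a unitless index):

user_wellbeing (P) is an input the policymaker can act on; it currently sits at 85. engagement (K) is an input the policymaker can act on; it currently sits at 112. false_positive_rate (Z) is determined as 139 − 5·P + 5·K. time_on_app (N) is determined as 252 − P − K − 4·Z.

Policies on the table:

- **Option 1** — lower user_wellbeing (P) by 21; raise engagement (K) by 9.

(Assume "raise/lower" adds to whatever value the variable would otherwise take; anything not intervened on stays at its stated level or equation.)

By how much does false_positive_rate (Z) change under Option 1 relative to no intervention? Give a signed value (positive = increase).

150

Baseline:
  P = 85
  K = 112
  Z = 139 − 5·85 + 5·112 = 274
Option 1 (P − 21, K + 9):
  P = 85 − 21 = 64
  K = 112 + 9 = 121
  Z = 139 − 5·64 + 5·121 = 424
Change in Z: 424 − 274 = 150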